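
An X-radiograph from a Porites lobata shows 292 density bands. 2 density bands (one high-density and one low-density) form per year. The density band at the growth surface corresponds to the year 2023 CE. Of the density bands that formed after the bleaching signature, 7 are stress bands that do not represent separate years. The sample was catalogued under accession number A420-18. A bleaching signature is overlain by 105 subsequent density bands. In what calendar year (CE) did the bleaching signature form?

1974 CE

105 density bands post-date the bleaching signature.
Removing the 7 false density bands leaves 105 − 7 = 98 true density bands beyond the bleaching signature.
98 density bands at 2 per year is 98 / 2 = 49 years.
2023 − 49 = 1974 CE.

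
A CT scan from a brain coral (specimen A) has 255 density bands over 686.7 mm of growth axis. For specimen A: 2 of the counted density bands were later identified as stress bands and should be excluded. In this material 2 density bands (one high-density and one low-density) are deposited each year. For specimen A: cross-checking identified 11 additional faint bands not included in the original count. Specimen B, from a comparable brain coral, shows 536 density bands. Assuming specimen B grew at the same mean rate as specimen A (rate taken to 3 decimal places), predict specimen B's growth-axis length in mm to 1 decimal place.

1394.1 mm

Specimen A: after corrections the count is 255 − 2 + 11 = 264 density bands.
Specimen A: 264 density bands at 2 per year is 264 / 2 = 132 years.
A: 686.7 mm over 132 years gives 686.7 / 132 ≈ 5.202 mm per year.
Specimen B: dividing by 2 density bands per year: 536 / 2 = 268 years. Length of B = 5.202 × 268 = 1394.1 mm.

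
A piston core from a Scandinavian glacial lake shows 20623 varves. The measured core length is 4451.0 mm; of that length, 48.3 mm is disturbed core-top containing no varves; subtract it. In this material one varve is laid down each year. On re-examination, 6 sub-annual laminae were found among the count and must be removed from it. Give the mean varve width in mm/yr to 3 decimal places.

0.214 mm/yr

Correcting the raw count gives 20623 − 6 = 20617 true varves.
Net length = 4451.0 − 48.3 = 4402.7 mm.
Extension rate ≈ 4402.7 / 20617 = 0.214 mm/yr.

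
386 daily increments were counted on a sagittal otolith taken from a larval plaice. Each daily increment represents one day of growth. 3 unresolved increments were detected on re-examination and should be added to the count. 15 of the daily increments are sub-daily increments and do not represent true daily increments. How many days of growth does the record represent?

Adjusted count: 386 − 15 + 3 = 374 daily increments.
At one daily increment per day, that is 374 days.

374 days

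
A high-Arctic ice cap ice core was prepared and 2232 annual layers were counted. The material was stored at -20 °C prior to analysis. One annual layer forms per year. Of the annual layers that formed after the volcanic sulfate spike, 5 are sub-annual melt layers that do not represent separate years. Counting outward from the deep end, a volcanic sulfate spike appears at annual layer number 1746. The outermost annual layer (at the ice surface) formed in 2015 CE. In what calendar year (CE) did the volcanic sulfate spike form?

The volcanic sulfate spike sits at annual layer 1746 from the deep end, so 2232 − 1746 = 486 annual layers formed after it.
486 − 5 false = 481 true annual layers after the volcanic sulfate spike.
2015 − 481 = 1534 CE.

1534 CE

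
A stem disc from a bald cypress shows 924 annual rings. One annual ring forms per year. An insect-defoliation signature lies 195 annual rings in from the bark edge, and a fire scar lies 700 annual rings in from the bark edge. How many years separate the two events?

505 years

The two markers are separated by 700 − 195 = 505 annual rings.
One annual ring per year makes the interval 505 years.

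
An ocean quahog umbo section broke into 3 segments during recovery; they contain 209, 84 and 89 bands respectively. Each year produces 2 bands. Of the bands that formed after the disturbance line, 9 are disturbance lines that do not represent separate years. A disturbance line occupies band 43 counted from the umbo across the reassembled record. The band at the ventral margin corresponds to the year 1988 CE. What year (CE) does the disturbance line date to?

Total bands = 209 + 84 + 89 = 382.
The disturbance line sits at band 43 from the umbo, so 382 − 43 = 339 bands formed after it.
Excluding 9 false bands: 339 − 9 = 330.
With 2 bands per year, 330 / 2 = 165 years.
Counting back 165 years from 1988 CE places the disturbance line in 1988 − 165 = 1823 CE.

1823 CE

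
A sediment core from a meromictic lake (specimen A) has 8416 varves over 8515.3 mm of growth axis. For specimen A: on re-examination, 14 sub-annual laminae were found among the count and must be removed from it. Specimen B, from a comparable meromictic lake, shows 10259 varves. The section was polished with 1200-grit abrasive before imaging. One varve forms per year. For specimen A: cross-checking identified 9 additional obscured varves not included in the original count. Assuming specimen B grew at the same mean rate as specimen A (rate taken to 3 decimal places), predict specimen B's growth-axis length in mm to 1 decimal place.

10382.1 mm

Specimen A: correcting the raw count gives 8416 − 14 + 9 = 8411 true varves.
A: 8515.3 mm over 8411 years gives 8515.3 / 8411 ≈ 1.012 mm/year.
Length of B = 1.012 × 10259 = 10382.1 mm.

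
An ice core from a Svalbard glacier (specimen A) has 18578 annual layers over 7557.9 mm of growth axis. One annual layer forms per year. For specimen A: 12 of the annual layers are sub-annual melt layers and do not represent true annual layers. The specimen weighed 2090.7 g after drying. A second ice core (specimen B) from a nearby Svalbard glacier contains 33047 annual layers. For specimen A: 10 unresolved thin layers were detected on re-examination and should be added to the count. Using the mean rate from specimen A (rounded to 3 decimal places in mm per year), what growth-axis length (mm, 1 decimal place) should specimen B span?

13450.1 mm

Specimen A: adjusted count: 18578 − 12 + 10 = 18576 annual layers.
A: Extension rate ≈ 7557.9 / 18576 = 0.407 mm/yr.
For B, 0.407 mm/year × 33047 years = 13450.1 mm.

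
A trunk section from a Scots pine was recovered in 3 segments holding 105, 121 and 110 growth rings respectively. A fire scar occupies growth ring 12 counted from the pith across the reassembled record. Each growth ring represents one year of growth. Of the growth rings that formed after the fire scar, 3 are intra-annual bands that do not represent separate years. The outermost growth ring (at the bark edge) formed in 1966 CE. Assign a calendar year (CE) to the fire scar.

1645 CE

Total growth rings = 105 + 121 + 110 = 336.
336 − 12 = 324 growth rings lie beyond the fire scar toward the bark edge.
Excluding 3 false growth rings: 324 − 3 = 321.
1966 − 321 = 1645 CE.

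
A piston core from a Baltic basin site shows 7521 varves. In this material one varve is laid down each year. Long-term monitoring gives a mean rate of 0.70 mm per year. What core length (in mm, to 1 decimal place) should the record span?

The record spans 7521 years at 0.70 mm per year.
Predicted length = 0.70 mm/year × 7521 years = 5264.7 mm.

5264.7 mm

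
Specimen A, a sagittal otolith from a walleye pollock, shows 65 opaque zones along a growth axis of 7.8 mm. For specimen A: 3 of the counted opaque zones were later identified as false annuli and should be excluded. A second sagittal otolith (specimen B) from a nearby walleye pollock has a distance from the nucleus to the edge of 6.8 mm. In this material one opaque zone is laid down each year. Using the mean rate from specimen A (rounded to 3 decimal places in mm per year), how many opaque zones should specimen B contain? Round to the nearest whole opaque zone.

54 opaque zones

Specimen A: correcting the raw count gives 65 − 3 = 62 true opaque zones.
A: 7.8 mm over 62 years gives 7.8 / 62 ≈ 0.126 mm per year.
B spans 6.8 / 0.126 = 53.97 years ≈ 54 opaque zones.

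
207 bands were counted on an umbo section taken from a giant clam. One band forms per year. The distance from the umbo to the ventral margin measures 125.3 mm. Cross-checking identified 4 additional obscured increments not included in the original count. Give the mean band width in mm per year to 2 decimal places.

Correcting the raw count gives 207 + 4 = 211 true bands.
Mean rate = 125.3 mm / 211 years ≈ 0.59 mm per year.

0.59 mm per year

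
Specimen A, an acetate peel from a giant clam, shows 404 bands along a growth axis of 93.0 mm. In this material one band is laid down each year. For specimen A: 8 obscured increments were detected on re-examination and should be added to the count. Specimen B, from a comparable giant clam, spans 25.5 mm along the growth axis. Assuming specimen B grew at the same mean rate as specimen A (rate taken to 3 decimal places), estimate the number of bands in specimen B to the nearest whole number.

113 bands

Specimen A: true band count = 404 + 8 = 412.
A: Extension rate ≈ 93.0 / 412 = 0.226 mm/year.
For B, 25.5 / 0.226 = 112.83 years ≈ 113 bands.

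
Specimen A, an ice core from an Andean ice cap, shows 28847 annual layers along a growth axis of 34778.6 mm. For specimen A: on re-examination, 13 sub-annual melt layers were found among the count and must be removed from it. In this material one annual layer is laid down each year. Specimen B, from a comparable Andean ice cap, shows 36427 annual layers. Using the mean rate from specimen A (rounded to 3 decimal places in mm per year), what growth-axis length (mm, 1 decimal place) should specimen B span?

Specimen A: adjusted count: 28847 − 13 = 28834 annual layers.
A: Mean rate = 34778.6 mm / 28834 years ≈ 1.206 mm/yr.
For B, 1.206 mm/year × 36427 years = 43931.0 mm.

43931.0 mm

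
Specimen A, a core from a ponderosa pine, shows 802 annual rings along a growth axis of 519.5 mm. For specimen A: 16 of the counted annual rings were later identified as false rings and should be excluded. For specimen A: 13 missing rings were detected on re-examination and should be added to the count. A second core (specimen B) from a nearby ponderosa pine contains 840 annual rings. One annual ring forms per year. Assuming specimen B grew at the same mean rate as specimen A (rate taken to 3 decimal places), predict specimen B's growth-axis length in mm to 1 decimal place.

546.0 mm

Specimen A: adjusted count: 802 − 16 + 13 = 799 annual rings.
A: 519.5 mm over 799 years gives 519.5 / 799 ≈ 0.650 mm/year.
Length of B = 0.650 × 840 = 546.0 mm.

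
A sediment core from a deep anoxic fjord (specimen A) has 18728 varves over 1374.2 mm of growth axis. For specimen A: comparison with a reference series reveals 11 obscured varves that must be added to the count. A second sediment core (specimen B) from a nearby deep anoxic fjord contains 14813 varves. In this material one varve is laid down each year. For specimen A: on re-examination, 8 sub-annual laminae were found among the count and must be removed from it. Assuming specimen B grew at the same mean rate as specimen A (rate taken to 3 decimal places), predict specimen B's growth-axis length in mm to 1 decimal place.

1081.3 mm

Specimen A: true varve count = 18728 − 8 + 11 = 18731.
A: 1374.2 mm over 18731 years gives 1374.2 / 18731 ≈ 0.073 mm per year.
For B, 0.073 mm/year × 14813 years = 1081.3 mm.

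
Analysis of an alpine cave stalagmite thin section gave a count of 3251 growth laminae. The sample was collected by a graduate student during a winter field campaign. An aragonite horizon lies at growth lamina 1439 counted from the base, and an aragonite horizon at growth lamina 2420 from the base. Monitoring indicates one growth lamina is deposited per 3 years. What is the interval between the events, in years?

2420 − 1439 = 981 growth laminae lie between the two events.
981 growth laminae at 3 years each span 981 × 3 = 2943 years.

2943 years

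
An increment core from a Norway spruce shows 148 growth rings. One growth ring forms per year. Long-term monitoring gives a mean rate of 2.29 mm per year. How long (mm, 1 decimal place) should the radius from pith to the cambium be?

148 years of growth are recorded.
Predicted length = 2.29 mm/year × 148 years = 338.9 mm.

338.9 mm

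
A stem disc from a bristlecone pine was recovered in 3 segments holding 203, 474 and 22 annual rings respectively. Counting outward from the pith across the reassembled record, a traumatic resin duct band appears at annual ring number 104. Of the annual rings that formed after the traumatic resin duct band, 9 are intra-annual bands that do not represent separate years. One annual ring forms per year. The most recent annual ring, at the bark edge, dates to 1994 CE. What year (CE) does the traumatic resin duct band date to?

1408 CE

Total annual rings = 203 + 474 + 22 = 699.
699 − 104 = 595 annual rings lie beyond the traumatic resin duct band toward the bark edge.
Excluding 9 false annual rings: 595 − 9 = 586.
1994 − 586 = 1408 CE.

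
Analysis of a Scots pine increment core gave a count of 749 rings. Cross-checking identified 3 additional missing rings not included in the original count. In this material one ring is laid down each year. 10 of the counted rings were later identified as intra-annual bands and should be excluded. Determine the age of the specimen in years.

True ring count = 749 − 10 + 3 = 742.
One ring per year makes the duration 742 years.

742 years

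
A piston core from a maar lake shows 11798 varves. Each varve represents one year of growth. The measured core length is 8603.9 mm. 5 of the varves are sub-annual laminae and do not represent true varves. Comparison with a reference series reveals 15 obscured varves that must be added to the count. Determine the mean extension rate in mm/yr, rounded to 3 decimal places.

0.729 mm/yr

After corrections the count is 11798 − 5 + 15 = 11808 varves.
8603.9 mm over 11808 years gives 8603.9 / 11808 ≈ 0.729 mm/yr.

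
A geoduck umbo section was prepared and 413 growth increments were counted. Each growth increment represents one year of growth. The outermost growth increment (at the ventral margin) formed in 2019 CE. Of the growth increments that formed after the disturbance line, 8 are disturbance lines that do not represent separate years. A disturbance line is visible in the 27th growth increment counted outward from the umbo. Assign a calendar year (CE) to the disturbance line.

Between growth increment 27 and the ventral margin there are 413 − 27 = 386 growth increments.
386 − 8 false = 378 true growth increments after the disturbance line.
The growth increment at the ventral margin is 2019 CE, so the disturbance line dates to 2019 − 378 = 1641 CE.

1641 CE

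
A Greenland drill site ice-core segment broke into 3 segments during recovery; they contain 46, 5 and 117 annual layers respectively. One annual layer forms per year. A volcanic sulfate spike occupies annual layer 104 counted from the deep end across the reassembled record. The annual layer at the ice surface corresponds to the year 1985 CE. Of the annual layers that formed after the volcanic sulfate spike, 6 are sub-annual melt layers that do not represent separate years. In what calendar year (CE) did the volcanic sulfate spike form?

Total annual layers = 46 + 5 + 117 = 168.
Between annual layer 104 and the ice surface there are 168 − 104 = 64 annual layers.
Excluding 6 false annual layers: 64 − 6 = 58.
Counting back 58 years from 1985 CE places the volcanic sulfate spike in 1985 − 58 = 1927 CE.

1927 CE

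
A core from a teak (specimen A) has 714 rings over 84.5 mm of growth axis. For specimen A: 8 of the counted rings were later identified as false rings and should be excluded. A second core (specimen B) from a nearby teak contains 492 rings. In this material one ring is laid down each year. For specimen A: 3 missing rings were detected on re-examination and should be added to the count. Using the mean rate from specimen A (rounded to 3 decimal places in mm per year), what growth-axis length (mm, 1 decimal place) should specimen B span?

58.5 mm

Specimen A: correcting the raw count gives 714 − 8 + 3 = 709 true rings.
A: Mean rate = 84.5 mm / 709 years ≈ 0.119 mm/year.
Length of B = 0.119 × 492 = 58.5 mm.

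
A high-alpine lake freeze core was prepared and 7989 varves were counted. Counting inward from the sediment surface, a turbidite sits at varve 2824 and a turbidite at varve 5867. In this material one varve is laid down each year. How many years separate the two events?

Separation: 5867 − 2824 = 3043 varves.
That is 3043 years at one varve per year.

3043 yr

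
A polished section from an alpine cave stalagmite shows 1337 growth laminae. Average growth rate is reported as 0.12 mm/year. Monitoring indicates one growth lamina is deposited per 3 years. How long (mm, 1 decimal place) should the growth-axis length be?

481.3 mm

1337 growth laminae at 3 years each span 1337 × 3 = 4011 years.
Predicted length = 0.12 mm/year × 4011 years = 481.3 mm.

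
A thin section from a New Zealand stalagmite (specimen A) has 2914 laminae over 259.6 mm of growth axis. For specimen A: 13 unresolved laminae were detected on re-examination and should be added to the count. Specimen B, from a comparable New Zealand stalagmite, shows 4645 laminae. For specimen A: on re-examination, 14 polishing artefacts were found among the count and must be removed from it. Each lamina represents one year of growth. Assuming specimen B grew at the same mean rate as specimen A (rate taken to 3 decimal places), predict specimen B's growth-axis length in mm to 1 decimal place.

413.4 mm

Specimen A: correcting the raw count gives 2914 − 14 + 13 = 2913 true laminae.
A: Mean rate = 259.6 mm / 2913 years ≈ 0.089 mm/yr.
For B, 0.089 mm/year × 4645 years = 413.4 mm.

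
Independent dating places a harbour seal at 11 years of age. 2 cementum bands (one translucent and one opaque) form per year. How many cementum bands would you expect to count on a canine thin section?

22 cementum bands

11 years at 2 cementum bands per year gives 11 × 2 = 22 cementum bands.
So 22 cementum bands should be present.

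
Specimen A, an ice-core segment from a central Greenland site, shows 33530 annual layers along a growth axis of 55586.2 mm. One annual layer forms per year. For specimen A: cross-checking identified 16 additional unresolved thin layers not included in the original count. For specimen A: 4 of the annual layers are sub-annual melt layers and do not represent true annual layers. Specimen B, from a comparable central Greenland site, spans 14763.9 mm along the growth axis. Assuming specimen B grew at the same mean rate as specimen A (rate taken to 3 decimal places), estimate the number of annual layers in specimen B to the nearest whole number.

8910 annual layers

Specimen A: adjusted count: 33530 − 4 + 16 = 33542 annual layers.
A: Extension rate ≈ 55586.2 / 33542 = 1.657 mm/yr.
For B, 14763.9 / 1.657 = 8910.02 years ≈ 8910 annual layers.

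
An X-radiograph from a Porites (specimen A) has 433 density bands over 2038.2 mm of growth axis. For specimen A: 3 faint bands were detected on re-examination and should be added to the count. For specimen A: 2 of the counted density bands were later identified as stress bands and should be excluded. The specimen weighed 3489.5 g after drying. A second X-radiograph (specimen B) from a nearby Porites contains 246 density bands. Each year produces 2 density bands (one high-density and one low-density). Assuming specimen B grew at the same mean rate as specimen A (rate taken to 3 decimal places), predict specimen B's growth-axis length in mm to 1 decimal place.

1155.3 mm

Specimen A: after corrections the count is 433 − 2 + 3 = 434 density bands.
Specimen A: 434 density bands at 2 per year is 434 / 2 = 217 years.
A: Extension rate ≈ 2038.2 / 217 = 9.393 mm per year.
Specimen B: with 2 density bands per year, 246 / 2 = 123 years. B's length ≈ 9.393 × 123 = 1155.3 mm.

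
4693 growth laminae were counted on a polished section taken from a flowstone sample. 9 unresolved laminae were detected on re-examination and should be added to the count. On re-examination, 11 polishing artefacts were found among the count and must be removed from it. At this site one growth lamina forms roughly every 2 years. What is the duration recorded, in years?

Adjusted count: 4693 − 11 + 9 = 4691 growth laminae.
Multiplying by 2 years per growth lamina: 4691 × 2 = 9382 years.

9382 years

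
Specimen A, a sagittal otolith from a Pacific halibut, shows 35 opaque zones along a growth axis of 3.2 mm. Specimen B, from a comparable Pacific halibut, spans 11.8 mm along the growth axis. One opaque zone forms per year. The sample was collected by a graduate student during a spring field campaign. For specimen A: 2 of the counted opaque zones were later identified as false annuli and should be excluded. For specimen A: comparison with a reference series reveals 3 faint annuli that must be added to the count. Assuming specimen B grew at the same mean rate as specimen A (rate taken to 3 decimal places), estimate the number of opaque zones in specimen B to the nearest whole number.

Specimen A: correcting the raw count gives 35 − 2 + 3 = 36 true opaque zones.
A: 3.2 mm over 36 years gives 3.2 / 36 ≈ 0.089 mm/year.
Specimen B: 11.8 mm / 0.089 mm per year = 132.58 years ≈ 133 opaque zones.

133 opaque zones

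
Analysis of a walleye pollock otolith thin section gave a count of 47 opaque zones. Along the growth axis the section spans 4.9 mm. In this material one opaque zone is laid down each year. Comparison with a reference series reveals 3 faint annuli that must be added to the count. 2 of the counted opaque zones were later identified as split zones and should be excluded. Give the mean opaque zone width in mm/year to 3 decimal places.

Correcting the raw count gives 47 − 2 + 3 = 48 true opaque zones.
Mean rate = 4.9 mm / 48 years ≈ 0.102 mm/year.

0.102 mm/year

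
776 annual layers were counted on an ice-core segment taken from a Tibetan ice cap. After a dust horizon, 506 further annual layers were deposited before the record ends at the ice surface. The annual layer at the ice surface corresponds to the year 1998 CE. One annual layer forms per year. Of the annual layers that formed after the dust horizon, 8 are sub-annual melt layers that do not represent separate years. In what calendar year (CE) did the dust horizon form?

506 annual layers formed after the dust horizon.
506 − 8 false = 498 true annual layers after the dust horizon.
1998 − 498 = 1500 CE.

1500 CE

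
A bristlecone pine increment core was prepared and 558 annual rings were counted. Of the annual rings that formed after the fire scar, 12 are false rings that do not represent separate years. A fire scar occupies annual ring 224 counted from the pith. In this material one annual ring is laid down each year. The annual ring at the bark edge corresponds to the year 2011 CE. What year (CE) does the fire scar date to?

The fire scar sits at annual ring 224 from the pith, so 558 − 224 = 334 annual rings formed after it.
Removing the 12 false annual rings leaves 334 − 12 = 322 true annual rings beyond the fire scar.
Counting back 322 years from 2011 CE places the fire scar in 2011 − 322 = 1689 CE.

1689 CE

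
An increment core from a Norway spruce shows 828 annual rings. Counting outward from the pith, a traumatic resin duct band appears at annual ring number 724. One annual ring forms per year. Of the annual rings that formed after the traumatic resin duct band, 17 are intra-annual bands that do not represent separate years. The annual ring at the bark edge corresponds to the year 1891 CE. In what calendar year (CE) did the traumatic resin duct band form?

1804 CE

Between annual ring 724 and the bark edge there are 828 − 724 = 104 annual rings.
104 − 17 false = 87 true annual rings after the traumatic resin duct band.
Counting back 87 years from 1891 CE places the traumatic resin duct band in 1891 − 87 = 1804 CE.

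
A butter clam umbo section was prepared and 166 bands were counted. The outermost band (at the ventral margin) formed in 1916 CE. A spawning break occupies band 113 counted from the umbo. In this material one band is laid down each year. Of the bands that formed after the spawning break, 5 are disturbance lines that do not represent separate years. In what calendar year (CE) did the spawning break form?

1868 CE

Between band 113 and the ventral margin there are 166 − 113 = 53 bands.
Excluding 5 false bands: 53 − 5 = 48.
The band at the ventral margin is 1916 CE, so the spawning break dates to 1916 − 48 = 1868 CE.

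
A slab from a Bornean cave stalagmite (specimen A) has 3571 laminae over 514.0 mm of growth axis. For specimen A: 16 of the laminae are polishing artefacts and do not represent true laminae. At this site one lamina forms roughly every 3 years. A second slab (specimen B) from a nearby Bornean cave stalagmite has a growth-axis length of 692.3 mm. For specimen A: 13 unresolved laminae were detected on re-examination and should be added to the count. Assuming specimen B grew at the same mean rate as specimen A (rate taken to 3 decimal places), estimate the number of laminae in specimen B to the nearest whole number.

Specimen A: correcting the raw count gives 3571 − 16 + 13 = 3568 true laminae.
Specimen A: multiplying by 3 years per lamina: 3568 × 3 = 10704 years.
A: Mean rate = 514.0 mm / 10704 years ≈ 0.048 mm/yr.
B spans 692.3 / 0.048 = 14422.92 years; at 3 years per lamina that is 14422.92 / 3 ≈ 4808 laminae.

4808 laminae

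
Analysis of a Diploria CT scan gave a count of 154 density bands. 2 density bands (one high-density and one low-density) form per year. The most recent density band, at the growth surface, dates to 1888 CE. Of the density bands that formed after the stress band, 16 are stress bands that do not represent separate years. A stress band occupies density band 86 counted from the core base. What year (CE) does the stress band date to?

1862 CE

Between density band 86 and the growth surface there are 154 − 86 = 68 density bands.
Excluding 16 false density bands: 68 − 16 = 52.
52 density bands at 2 per year is 52 / 2 = 26 years.
The density band at the growth surface is 1888 CE, so the stress band dates to 1888 − 26 = 1862 CE.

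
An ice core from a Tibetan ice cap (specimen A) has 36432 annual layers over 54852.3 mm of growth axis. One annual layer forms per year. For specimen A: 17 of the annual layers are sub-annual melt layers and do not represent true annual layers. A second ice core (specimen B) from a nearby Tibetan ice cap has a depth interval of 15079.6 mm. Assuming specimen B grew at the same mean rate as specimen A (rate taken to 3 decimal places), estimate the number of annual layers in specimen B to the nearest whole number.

10013 annual layers

Specimen A: correcting the raw count gives 36432 − 17 = 36415 true annual layers.
A: Extension rate ≈ 54852.3 / 36415 = 1.506 mm/year.
For B, 15079.6 / 1.506 = 10013.01 years ≈ 10013 annual layers.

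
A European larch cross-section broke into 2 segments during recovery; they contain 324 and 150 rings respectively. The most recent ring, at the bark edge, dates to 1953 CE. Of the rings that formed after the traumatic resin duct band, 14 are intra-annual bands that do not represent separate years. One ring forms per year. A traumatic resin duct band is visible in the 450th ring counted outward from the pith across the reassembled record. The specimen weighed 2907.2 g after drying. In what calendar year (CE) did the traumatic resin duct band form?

1943 CE

Total rings = 324 + 150 = 474.
Between ring 450 and the bark edge there are 474 − 450 = 24 rings.
Excluding 14 false rings: 24 − 14 = 10.
Counting back 10 years from 1953 CE places the traumatic resin duct band in 1953 − 10 = 1943 CE.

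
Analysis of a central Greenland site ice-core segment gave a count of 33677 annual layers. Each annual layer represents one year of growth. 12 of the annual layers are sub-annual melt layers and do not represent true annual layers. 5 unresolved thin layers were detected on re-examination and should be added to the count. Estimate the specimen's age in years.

33670 yr

After corrections the count is 33677 − 12 + 5 = 33670 annual layers.
With a one-to-one annual layer periodicity this is 33670 years.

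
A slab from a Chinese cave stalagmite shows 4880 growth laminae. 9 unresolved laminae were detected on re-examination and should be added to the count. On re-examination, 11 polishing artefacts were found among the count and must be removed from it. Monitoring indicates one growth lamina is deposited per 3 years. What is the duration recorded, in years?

True growth lamina count = 4880 − 11 + 9 = 4878.
4878 growth laminae at 3 years each span 4878 × 3 = 14634 years.

14634 years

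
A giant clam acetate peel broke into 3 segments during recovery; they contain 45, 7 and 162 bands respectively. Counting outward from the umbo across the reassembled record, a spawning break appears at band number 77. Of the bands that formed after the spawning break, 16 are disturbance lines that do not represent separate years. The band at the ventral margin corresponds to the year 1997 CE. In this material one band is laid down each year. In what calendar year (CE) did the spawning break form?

Total bands = 45 + 7 + 162 = 214.
Between band 77 and the ventral margin there are 214 − 77 = 137 bands.
Excluding 16 false bands: 137 − 16 = 121.
The band at the ventral margin is 1997 CE, so the spawning break dates to 1997 − 121 = 1876 CE.

1876 CE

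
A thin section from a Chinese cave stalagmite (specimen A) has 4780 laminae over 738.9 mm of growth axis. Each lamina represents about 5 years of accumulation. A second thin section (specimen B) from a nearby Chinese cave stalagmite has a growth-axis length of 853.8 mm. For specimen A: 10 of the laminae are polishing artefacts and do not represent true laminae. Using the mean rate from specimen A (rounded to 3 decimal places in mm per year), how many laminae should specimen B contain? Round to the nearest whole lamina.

Specimen A: after corrections the count is 4780 − 10 = 4770 laminae.
Specimen A: at 5 years per lamina, 4770 × 5 = 23850 years.
A: Extension rate ≈ 738.9 / 23850 = 0.031 mm per year.
For B, 853.8 / 0.031 = 27541.94 years; at 5 years per lamina that is 27541.94 / 5 ≈ 5508 laminae.

5508 laminae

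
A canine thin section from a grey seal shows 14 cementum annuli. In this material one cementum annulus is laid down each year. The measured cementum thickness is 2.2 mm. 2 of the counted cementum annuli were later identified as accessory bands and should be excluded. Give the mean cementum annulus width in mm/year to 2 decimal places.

Correcting the raw count gives 14 − 2 = 12 true cementum annuli.
2.2 mm over 12 years gives 2.2 / 12 ≈ 0.18 mm/year.

0.18 mm/year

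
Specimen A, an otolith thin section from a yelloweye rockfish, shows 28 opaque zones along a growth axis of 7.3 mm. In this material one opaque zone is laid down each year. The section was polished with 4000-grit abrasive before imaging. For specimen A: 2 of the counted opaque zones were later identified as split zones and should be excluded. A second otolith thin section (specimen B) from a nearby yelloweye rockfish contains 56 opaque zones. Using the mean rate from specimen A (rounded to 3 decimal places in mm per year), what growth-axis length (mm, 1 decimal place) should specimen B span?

Specimen A: correcting the raw count gives 28 − 2 = 26 true opaque zones.
A: Mean rate = 7.3 mm / 26 years ≈ 0.281 mm per year.
B's length ≈ 0.281 × 56 = 15.7 mm.

15.7 mm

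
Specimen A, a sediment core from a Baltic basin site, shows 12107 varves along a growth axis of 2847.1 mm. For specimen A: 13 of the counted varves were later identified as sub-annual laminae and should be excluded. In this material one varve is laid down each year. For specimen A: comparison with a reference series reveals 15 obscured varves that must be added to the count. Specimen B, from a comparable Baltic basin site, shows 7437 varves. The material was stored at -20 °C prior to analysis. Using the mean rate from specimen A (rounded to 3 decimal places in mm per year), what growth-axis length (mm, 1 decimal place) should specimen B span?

1747.7 mm

Specimen A: correcting the raw count gives 12107 − 13 + 15 = 12109 true varves.
A: 2847.1 mm over 12109 years gives 2847.1 / 12109 ≈ 0.235 mm/year.
B's length ≈ 0.235 × 7437 = 1747.7 mm.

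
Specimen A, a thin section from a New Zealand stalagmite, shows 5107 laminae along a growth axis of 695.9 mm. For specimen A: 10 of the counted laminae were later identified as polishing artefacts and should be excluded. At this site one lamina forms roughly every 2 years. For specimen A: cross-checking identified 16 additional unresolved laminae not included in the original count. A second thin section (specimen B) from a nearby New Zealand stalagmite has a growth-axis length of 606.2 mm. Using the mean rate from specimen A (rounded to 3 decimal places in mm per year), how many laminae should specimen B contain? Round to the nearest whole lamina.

4457 laminae

Specimen A: true lamina count = 5107 − 10 + 16 = 5113.
Specimen A: 5113 laminae at 2 years each span 5113 × 2 = 10226 years.
A: Extension rate ≈ 695.9 / 10226 = 0.068 mm/year.
Specimen B: 606.2 mm / 0.068 mm per year = 8914.71 years; at 2 years per lamina that is 8914.71 / 2 ≈ 4457 laminae.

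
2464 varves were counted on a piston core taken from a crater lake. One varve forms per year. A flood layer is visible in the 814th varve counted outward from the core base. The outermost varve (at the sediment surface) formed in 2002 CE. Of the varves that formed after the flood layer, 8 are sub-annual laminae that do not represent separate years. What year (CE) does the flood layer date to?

The flood layer sits at varve 814 from the core base, so 2464 − 814 = 1650 varves formed after it.
1650 − 8 false = 1642 true varves after the flood layer.
2002 − 1642 = 360 CE.

360 CE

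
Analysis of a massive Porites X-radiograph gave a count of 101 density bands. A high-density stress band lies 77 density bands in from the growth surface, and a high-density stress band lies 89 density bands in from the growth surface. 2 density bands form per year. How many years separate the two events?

Separation: 89 − 77 = 12 density bands.
12 density bands at 2 per year is 12 / 2 = 6 years.

6 yr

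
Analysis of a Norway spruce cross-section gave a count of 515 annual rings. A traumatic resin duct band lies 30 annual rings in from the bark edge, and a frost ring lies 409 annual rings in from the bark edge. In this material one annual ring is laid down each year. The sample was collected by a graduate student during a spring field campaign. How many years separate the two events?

379 yr

The two markers are separated by 409 − 30 = 379 annual rings.
That is 379 years at one annual ring per year.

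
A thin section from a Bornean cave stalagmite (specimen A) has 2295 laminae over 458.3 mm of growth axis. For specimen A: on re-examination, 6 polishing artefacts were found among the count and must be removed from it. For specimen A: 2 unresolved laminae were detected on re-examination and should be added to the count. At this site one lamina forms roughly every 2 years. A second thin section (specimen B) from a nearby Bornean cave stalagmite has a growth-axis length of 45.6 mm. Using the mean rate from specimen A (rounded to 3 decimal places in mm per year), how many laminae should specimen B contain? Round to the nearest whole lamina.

228 laminae

Specimen A: true lamina count = 2295 − 6 + 2 = 2291.
Specimen A: multiplying by 2 years per lamina: 2291 × 2 = 4582 years.
A: Extension rate ≈ 458.3 / 4582 = 0.100 mm/yr.
Specimen B: 45.6 mm / 0.100 mm per year = 456.00 years; at 2 years per lamina that is 456.00 / 2 ≈ 228 laminae.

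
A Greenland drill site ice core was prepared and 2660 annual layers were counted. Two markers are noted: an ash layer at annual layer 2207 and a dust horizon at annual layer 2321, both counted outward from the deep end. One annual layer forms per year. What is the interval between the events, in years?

114 years

The two markers are separated by 2321 − 2207 = 114 annual layers.
One annual layer per year makes the interval 114 years.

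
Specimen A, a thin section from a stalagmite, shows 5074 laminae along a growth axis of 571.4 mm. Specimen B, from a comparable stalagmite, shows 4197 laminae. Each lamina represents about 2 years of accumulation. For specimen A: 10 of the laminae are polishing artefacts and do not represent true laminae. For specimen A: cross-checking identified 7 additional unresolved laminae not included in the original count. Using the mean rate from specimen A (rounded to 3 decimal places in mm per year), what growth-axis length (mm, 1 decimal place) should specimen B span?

470.1 mm

Specimen A: after corrections the count is 5074 − 10 + 7 = 5071 laminae.
Specimen A: multiplying by 2 years per lamina: 5071 × 2 = 10142 years.
A: 571.4 mm over 10142 years gives 571.4 / 10142 ≈ 0.056 mm/year.
Specimen B: 4197 laminae at 2 years each span 4197 × 2 = 8394 years. For B, 0.056 mm/year × 8394 years = 470.1 mm.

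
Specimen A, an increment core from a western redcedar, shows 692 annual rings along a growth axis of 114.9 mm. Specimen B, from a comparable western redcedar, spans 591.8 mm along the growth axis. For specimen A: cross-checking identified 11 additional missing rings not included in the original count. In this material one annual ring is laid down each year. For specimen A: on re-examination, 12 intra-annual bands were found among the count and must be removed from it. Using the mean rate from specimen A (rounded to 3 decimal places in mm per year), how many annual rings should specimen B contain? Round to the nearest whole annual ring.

3565 annual rings

Specimen A: correcting the raw count gives 692 − 12 + 11 = 691 true annual rings.
A: Extension rate ≈ 114.9 / 691 = 0.166 mm/yr.
B spans 591.8 / 0.166 = 3565.06 years ≈ 3565 annual rings.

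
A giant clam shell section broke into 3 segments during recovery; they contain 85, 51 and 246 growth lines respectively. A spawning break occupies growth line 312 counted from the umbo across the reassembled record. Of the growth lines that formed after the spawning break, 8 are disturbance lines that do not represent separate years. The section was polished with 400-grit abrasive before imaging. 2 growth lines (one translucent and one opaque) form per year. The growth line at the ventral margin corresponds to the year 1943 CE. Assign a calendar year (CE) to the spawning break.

1912 CE

Total growth lines = 85 + 51 + 246 = 382.
382 − 312 = 70 growth lines lie beyond the spawning break toward the ventral margin.
Excluding 8 false growth lines: 70 − 8 = 62.
62 growth lines at 2 per year is 62 / 2 = 31 years.
The growth line at the ventral margin is 1943 CE, so the spawning break dates to 1943 − 31 = 1912 CE.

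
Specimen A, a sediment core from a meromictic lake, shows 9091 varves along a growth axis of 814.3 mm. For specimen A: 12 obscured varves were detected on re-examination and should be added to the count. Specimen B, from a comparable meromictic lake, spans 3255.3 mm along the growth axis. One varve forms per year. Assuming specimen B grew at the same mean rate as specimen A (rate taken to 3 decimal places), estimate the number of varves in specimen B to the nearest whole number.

36576 varves

Specimen A: adjusted count: 9091 + 12 = 9103 varves.
A: Extension rate ≈ 814.3 / 9103 = 0.089 mm/year.
Specimen B: 3255.3 mm / 0.089 mm per year = 36576.40 years ≈ 36576 varves.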